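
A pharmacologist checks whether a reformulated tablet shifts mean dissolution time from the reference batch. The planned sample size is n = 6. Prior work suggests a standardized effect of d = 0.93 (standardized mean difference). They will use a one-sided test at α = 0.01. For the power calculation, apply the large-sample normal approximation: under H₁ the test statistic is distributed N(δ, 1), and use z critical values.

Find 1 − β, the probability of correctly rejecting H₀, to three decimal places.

Power ≈ 0.481

Noncentrality parameter: δ = d·√n = 0.93 × √6 = 2.2780
One-sided α = 0.01 → critical value z_{0.01} = 2.326.
Power = Φ(δ − 2.326) = Φ(-0.048) = 0.4807.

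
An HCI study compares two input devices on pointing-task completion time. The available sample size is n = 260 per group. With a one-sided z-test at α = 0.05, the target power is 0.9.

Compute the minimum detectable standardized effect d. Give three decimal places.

Need Φ(δ − 1.645) = 0.9, so δ = 1.645 + 1.282 = 2.926.
δ = d·√(n/2) ⇒ d = δ/√(n/2) = 2.926/√(260/2) = 0.2567.

d ≈ 0.257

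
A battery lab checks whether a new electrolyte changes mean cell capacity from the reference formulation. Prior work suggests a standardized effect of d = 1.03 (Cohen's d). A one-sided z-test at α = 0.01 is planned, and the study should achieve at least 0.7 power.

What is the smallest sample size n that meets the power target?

n = 8

Set Φ(δ − 2.326) = 0.7; then δ − 2.326 = Φ⁻¹(0.7) = 0.524, giving δ = 2.851.
δ = d·√n ⇒ n = (δ/d)² = (2.851 / 1.03)² = 7.66.
Rounding up, n = 8.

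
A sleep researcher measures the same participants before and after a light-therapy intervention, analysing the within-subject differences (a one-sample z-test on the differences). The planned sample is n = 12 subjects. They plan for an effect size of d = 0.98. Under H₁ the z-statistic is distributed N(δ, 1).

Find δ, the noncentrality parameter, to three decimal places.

δ = d·√n = 0.98 × √12 = 3.3948

δ ≈ 3.395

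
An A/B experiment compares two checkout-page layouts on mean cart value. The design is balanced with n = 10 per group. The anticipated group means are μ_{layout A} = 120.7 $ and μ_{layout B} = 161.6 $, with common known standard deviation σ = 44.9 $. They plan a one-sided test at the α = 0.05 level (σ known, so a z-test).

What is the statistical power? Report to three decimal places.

Power ≈ 0.652

Standardized effect: d = |μ_{layout A} − μ_{layout B}| / σ = |120.7 − 161.6| / 44.9 = 0.9109
Noncentrality parameter: δ = d·√(n/2) = 0.9109 × √(10/2) = 2.0369
One-sided α = 0.05 → critical value z_{0.05} = 1.645.
Power = Φ(δ − 1.645) = Φ(0.392) = 0.6525.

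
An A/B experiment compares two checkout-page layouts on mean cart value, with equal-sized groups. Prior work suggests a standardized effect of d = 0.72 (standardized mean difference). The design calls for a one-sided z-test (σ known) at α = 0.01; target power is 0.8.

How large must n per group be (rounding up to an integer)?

n = 39 per group

Set Φ(δ − 2.326) = 0.8; then δ − 2.326 = Φ⁻¹(0.8) = 0.842, giving δ = 3.168.
δ = d·√(n/2) ⇒ n = 2(δ/d)² = 2 × (3.168 / 0.72)² = 38.72.
Round up to the next whole unit.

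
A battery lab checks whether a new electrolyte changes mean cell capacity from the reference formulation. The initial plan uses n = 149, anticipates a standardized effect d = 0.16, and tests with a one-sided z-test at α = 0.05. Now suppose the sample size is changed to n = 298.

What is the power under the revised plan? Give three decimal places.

Power ≈ 0.868

With n = 298: δ = d·√n = 0.16 × √298 = 2.7620. Critical value z_{0.05} = 1.645.
Revised power = P(Z > 1.645 − δ) = Φ(1.117) = 0.8680.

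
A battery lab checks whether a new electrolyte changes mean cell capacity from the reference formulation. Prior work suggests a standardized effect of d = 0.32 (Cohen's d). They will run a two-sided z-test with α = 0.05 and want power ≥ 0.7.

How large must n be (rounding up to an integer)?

Set Φ(δ − 1.960) = 0.7; then δ − 1.960 = Φ⁻¹(0.7) = 0.524, giving δ = 2.484.
(The Φ(−δ − z_{α/2}) term is vanishingly small for δ > 0 and is dropped in the standard sample-size formula.)
δ = d·√n ⇒ n = (δ/d)² = (2.484 / 0.32)² = 60.27.
Round up to the next whole unit.

n = 61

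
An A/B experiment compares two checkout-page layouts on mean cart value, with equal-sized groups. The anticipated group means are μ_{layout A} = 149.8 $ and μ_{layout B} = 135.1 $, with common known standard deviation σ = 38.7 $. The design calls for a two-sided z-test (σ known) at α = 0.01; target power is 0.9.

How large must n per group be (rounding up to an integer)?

Standardized effect: d = |μ_{layout A} − μ_{layout B}| / σ = |149.8 − 135.1| / 38.7 = 0.3798
For power 0.9 need Φ(δ − z_{0.005}) = 0.9, so δ = z_{0.005} + z_{0.10} = 2.576 + 1.282 = 3.857.
(The Φ(−δ − z_{α/2}) term is vanishingly small for δ > 0 and is dropped in the standard sample-size formula.)
δ = d·√(n/2) ⇒ n = 2(δ/d)² = 2 × (3.857 / 0.3798)² = 206.25.
Rounding up, n = 207 per group.

n = 207 per group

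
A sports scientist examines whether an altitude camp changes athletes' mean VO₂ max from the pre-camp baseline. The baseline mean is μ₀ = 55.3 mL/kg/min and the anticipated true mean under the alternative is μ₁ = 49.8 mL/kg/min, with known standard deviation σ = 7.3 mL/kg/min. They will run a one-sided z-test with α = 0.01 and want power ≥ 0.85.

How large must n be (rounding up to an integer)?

Standardized effect: d = |μ₁ − μ₀| / σ = |49.8 − 55.3| / 7.3 = 0.7534
Set Φ(δ − 2.326) = 0.85; then δ − 2.326 = Φ⁻¹(0.85) = 1.036, giving δ = 3.363.
δ = d·√n ⇒ n = (δ/d)² = (3.363 / 0.7534)² = 19.92.
Round up to the next whole unit.

n = 20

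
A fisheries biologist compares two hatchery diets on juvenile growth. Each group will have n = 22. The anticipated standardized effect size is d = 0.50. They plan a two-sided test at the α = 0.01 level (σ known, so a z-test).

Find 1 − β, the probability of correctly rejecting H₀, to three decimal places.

Power ≈ 0.179

Noncentrality parameter: δ = d·√(n/2) = 0.50 × √(22/2) = 1.6583
Two-sided α = 0.01 → critical value z_{0.005} = 2.576.
Power = Φ(δ − 2.576) + Φ(−δ − 2.576) = Φ(-0.918) + Φ(-4.234) = 0.1794 + 0.0000 = 0.1794.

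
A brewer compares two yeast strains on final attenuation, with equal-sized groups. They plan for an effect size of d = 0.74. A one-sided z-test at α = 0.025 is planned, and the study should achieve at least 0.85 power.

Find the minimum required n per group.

Set Φ(δ − 1.960) = 0.85; then δ − 1.960 = Φ⁻¹(0.85) = 1.036, giving δ = 2.996.
δ = d·√(n/2) ⇒ n = 2(δ/d)² = 2 × (2.996 / 0.74)² = 32.79.
Round up to the next whole unit.

n = 33 per group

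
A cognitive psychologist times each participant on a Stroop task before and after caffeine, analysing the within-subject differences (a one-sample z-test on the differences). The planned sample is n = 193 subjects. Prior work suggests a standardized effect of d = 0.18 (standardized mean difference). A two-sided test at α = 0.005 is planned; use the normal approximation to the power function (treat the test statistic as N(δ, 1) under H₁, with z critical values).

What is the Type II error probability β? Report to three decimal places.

β ≈ 0.620

Noncentrality parameter: δ = d·√n = 0.18 × √193 = 2.5006
Two-sided α = 0.005 → critical value z_{0.0025} = 2.807.
Power = Φ(δ − 2.807) + Φ(−δ − 2.807) = Φ(-0.306) + Φ(-5.308) = 0.3797 + 0.0000 = 0.3797.
Type II error: β = 1 − power = 1 − 0.3797 = 0.6203.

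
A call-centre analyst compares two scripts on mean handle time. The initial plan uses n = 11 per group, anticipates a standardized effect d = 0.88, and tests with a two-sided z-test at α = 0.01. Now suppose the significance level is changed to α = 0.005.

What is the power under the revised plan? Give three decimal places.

δ = d·√(n/2) = 0.88 × √(11/2) = 2.0638 (unchanged). New critical value: z_{0.0025} = 2.807.
Revised power = Φ(δ − 2.807) + Φ(−δ − 2.807) = Φ(-0.743) + Φ(-4.871) = 0.2287 + 0.0000 = 0.2287.

Power ≈ 0.229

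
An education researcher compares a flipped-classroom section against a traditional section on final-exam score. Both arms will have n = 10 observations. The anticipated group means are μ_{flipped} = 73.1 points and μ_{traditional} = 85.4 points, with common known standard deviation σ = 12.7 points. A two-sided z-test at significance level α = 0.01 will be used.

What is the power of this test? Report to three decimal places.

Standardized effect: d = |μ_{flipped} − μ_{traditional}| / σ = |73.1 − 85.4| / 12.7 = 0.9685
Noncentrality parameter: δ = d·√(n/2) = 0.9685 × √(10/2) = 2.1656
Critical value for a two-sided test at α = 0.01: z_{α/2} = 2.576.
Power = Φ(δ − 2.576) + Φ(−δ − 2.576) = Φ(-0.410) + Φ(-4.741) = 0.3408 + 0.0000 = 0.3408.

Power ≈ 0.341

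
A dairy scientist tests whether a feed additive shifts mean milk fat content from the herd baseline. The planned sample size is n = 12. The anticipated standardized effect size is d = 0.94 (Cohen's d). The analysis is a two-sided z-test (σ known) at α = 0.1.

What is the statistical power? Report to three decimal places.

Power ≈ 0.946

Noncentrality parameter: δ = d·√n = 0.94 × √12 = 3.2563
Two-sided α = 0.1 → critical value z_{0.05} = 1.645.
Power = Φ(δ − 1.645) + Φ(−δ − 1.645) = Φ(1.611) + Φ(-4.901) = 0.9465 + 0.0000 = 0.9465.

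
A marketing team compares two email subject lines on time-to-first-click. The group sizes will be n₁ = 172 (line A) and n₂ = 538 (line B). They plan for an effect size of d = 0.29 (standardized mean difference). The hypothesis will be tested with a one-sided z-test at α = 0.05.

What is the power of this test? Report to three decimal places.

Power ≈ 0.952

Noncentrality parameter: δ = d / √(1/n₁ + 1/n₂) = 0.29 / √(1/172 + 1/538) = 3.3107
One-sided α = 0.05 → critical value z_{0.05} = 1.645.
Power = P(Z > 1.645 − δ) = Φ(1.666) = 0.9521.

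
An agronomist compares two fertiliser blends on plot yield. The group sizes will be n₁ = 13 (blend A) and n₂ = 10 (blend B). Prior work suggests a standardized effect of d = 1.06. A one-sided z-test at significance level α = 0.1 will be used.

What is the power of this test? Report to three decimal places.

Power ≈ 0.892

Noncentrality parameter: δ = d / √(1/n₁ + 1/n₂) = 1.06 / √(1/13 + 1/10) = 2.5201
One-sided α = 0.1 → critical value z_{0.1} = 1.282.
Power = Φ(δ − 1.282) = Φ(1.239) = 0.8922.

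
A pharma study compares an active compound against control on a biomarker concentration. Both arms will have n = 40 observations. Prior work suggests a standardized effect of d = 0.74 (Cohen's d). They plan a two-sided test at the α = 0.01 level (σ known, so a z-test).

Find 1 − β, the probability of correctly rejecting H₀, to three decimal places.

Power ≈ 0.768

Noncentrality parameter: δ = d·√(n/2) = 0.74 × √(40/2) = 3.3094
Two-sided α = 0.01 → critical value z_{0.005} = 2.576.
Power = Φ(δ − 2.576) + Φ(−δ − 2.576) = Φ(0.734) + Φ(-5.885) = 0.7684 + 0.0000 = 0.7684.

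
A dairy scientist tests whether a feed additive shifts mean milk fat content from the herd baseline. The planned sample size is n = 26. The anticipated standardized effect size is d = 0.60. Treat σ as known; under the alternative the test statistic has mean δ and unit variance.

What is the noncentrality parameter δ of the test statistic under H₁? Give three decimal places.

The noncentrality parameter scales effect size by the design's sample-size factor: δ = d·√n = 0.60 × √26 = 3.0594

δ ≈ 3.059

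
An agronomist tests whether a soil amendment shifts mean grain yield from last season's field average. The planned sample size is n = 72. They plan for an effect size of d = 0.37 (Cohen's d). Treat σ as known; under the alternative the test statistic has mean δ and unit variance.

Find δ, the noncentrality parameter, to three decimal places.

δ = d·√n = 0.37 × √72 = 3.1396

δ ≈ 3.140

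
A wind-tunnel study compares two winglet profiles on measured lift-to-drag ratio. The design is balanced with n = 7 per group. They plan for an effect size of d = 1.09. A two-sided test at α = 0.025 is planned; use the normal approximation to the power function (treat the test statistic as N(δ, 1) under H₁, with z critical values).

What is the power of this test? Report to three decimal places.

Power ≈ 0.420

Noncentrality parameter: δ = d·√(n/2) = 1.09 × √(7/2) = 2.0392
Two-sided α = 0.025 → critical value z_{0.0125} = 2.241.
Power = Φ(δ − 2.241) + Φ(−δ − 2.241) = Φ(-0.202) + Φ(-4.281) = 0.4199 + 0.0000 = 0.4199.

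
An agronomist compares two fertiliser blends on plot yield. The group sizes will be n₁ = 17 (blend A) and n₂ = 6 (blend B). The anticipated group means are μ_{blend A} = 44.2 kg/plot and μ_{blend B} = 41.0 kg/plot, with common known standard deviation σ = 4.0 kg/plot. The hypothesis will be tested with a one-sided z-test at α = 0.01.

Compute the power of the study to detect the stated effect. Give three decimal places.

Power ≈ 0.261

Standardized effect: d = |μ_{blend A} − μ_{blend B}| / σ = |44.2 − 41.0| / 4.0 = 0.8000
Noncentrality parameter: δ = d / √(1/n₁ + 1/n₂) = 0.8000 / √(1/17 + 1/6) = 1.6847
One-sided α = 0.01 → critical value z_{0.01} = 2.326.
Power = P(Z > 2.326 − δ) = Φ(-0.642) = 0.2606.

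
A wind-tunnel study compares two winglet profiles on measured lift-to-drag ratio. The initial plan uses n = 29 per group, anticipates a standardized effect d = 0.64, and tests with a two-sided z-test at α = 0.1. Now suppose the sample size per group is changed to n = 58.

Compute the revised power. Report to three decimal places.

Power ≈ 0.964

With n = 58 per group: δ = d·√(n/2) = 0.64 × √(58/2) = 3.4465. Critical value z_{0.05} = 1.645.
Revised power = Φ(δ − 1.645) + Φ(−δ − 1.645) = Φ(1.802) + Φ(-5.091) = 0.9642 + 0.0000 = 0.9642.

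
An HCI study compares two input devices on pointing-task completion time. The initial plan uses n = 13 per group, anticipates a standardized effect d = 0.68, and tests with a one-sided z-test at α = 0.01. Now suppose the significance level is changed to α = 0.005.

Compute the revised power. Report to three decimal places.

Power ≈ 0.200

δ = d·√(n/2) = 0.68 × √(13/2) = 1.7337 (unchanged). New critical value: z_{0.005} = 2.576.
Revised power = Φ(δ − 2.576) = Φ(-0.842) = 0.1998.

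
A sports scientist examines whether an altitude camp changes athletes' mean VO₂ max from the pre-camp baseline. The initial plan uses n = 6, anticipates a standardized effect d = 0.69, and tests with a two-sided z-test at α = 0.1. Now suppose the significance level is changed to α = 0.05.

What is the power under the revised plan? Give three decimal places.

Power ≈ 0.394

δ = d·√n = 0.69 × √6 = 1.6901 (unchanged). New critical value: z_{0.025} = 1.960.
Revised power = Φ(δ − 1.960) + Φ(−δ − 1.960) = Φ(-0.270) + Φ(-3.650) = 0.3937 + 0.0001 = 0.3938.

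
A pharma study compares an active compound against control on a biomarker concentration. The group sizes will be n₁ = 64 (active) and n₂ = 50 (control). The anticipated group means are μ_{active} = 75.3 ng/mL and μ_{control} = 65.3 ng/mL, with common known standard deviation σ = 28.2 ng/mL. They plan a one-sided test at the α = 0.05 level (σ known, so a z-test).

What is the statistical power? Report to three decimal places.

Power ≈ 0.592

Standardized effect: d = |μ_{active} − μ_{control}| / σ = |75.3 − 65.3| / 28.2 = 0.3546
Noncentrality parameter: δ = d / √(1/n₁ + 1/n₂) = 0.3546 / √(1/64 + 1/50) = 1.8788
One-sided α = 0.05 → critical value z_{0.05} = 1.645.
Power = Φ(δ − 1.645) = Φ(0.234) = 0.5925.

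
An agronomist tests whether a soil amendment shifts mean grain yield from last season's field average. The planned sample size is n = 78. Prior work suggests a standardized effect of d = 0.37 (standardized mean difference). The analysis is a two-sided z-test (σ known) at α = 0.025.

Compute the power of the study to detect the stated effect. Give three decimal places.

Power ≈ 0.848

Noncentrality parameter: δ = d·√n = 0.37 × √78 = 3.2678
Critical value for a two-sided test at α = 0.025: z_{α/2} = 2.241.
Power = Φ(δ − 2.241) + Φ(−δ − 2.241) = Φ(1.026) + Φ(-5.509) = 0.8476 + 0.0000 = 0.8476.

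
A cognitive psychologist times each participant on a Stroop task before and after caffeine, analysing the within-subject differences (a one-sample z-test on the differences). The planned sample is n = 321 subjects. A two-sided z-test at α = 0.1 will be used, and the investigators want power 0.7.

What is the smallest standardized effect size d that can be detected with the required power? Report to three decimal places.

Need Φ(δ − 1.645) = 0.7, so δ = 1.645 + 0.524 = 2.169.
(Lower-tail contribution to power is negligible for δ > 0.)
δ = d·√n ⇒ d = δ/√n = 2.169/√321 = 0.1211.

d ≈ 0.121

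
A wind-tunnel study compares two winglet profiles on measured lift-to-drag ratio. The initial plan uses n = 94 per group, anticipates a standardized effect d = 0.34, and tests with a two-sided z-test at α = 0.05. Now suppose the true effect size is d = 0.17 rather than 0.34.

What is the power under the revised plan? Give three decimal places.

Power ≈ 0.214

With d = 0.17: δ = d·√(n/2) = 0.17 × √(94/2) = 1.1655. Critical value z_{0.025} = 1.960.
Revised power = Φ(δ − 1.960) + Φ(−δ − 1.960) = Φ(-0.795) + Φ(-3.125) = 0.2135 + 0.0009 = 0.2143.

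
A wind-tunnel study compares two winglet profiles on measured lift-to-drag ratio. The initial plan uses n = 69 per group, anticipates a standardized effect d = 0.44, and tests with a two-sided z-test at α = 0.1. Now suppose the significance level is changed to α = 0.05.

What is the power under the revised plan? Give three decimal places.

δ = d·√(n/2) = 0.44 × √(69/2) = 2.5844 (unchanged). New critical value: z_{0.025} = 1.960.
Revised power = Φ(δ − 1.960) + Φ(−δ − 1.960) = Φ(0.624) + Φ(-4.544) = 0.7338 + 0.0000 = 0.7338.

Power ≈ 0.734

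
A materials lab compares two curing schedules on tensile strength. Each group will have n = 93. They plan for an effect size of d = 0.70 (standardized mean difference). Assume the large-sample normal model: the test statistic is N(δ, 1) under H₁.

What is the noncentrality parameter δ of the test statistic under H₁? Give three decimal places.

δ = d·√(n/2) = 0.70 × √(93/2) = 4.7734

δ ≈ 4.773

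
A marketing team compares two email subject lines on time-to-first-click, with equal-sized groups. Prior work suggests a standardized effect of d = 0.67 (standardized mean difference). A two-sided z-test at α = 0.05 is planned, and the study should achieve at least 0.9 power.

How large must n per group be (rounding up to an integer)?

Set Φ(δ − 1.960) = 0.9; then δ − 1.960 = Φ⁻¹(0.9) = 1.282, giving δ = 3.242.
(For δ > 0 the lower-tail rejection region contributes negligibly to power, so the one-term inversion is standard.)
δ = d·√(n/2) ⇒ n = 2(δ/d)² = 2 × (3.242 / 0.67)² = 46.81.
Round up to the next whole unit.

n = 47 per group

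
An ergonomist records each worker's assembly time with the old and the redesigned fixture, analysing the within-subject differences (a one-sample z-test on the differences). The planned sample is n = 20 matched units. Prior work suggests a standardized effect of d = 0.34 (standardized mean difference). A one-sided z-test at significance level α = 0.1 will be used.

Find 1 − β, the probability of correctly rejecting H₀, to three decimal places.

Power ≈ 0.594

Noncentrality parameter: λ = d·√n = 0.34 × √20 = 1.5205
Critical value for a one-sided test at α = 0.1: z_α = 1.282.
Power = P(Z > 1.282 − λ) = Φ(0.239) = 0.5944.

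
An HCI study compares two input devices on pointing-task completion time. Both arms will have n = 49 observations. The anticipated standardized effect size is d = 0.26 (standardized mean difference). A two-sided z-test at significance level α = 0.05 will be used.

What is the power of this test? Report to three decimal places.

Noncentrality parameter: δ = d·√(n/2) = 0.26 × √(49/2) = 1.2869
Critical value for a two-sided test at α = 0.05: z_{α/2} = 1.960.
Power = Φ(δ − 1.960) + Φ(−δ − 1.960) = Φ(-0.673) + Φ(-3.247) = 0.2505 + 0.0006 = 0.2510.

Power ≈ 0.251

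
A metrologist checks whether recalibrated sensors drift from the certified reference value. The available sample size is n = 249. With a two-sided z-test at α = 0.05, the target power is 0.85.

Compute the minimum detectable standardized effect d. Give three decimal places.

d ≈ 0.190

Required noncentrality: δ = z_{0.025} + z_{0.15} = 1.960 + 1.036 = 2.996.
(Lower-tail contribution to power is negligible for δ > 0.)
δ = d·√n ⇒ d = δ/√n = 2.996/√249 = 0.1899.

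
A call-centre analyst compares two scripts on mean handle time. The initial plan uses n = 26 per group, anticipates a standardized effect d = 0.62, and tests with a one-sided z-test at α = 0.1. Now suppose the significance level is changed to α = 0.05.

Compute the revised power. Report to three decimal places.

δ = d·√(n/2) = 0.62 × √(26/2) = 2.2354 (unchanged). New critical value: z_{0.05} = 1.645.
Revised power = P(Z > 1.645 − δ) = Φ(0.591) = 0.7226.

Power ≈ 0.723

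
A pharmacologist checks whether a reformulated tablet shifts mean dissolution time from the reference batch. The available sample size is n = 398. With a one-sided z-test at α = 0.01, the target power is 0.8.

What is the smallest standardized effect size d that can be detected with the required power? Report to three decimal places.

d ≈ 0.159

Need Φ(δ − 2.326) = 0.8, so δ = 2.326 + 0.842 = 3.168.
δ = d·√n ⇒ d = δ/√n = 3.168/√398 = 0.1588.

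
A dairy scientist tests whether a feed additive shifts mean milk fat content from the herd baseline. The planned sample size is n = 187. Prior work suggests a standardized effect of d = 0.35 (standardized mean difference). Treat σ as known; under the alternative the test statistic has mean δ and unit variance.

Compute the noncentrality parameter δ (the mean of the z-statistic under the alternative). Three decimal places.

The noncentrality parameter scales effect size by the design's sample-size factor: δ = d·√n = 0.35 × √187 = 4.7862

δ ≈ 4.786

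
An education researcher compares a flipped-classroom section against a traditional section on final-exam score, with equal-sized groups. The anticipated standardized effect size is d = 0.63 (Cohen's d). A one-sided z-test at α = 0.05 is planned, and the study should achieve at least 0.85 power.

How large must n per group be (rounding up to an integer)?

n = 37 per group

For power 0.85 need Φ(δ − z_{0.05}) = 0.85, so δ = z_{0.05} + z_{0.15} = 1.645 + 1.036 = 2.681.
δ = d·√(n/2) ⇒ n = 2(δ/d)² = 2 × (2.681 / 0.63)² = 36.23.
Round up to the next whole unit.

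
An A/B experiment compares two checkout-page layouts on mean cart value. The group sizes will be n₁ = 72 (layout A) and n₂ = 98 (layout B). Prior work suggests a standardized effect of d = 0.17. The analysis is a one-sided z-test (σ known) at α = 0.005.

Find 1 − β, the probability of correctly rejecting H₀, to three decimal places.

Power ≈ 0.069

Noncentrality parameter: δ = d / √(1/n₁ + 1/n₂) = 0.17 / √(1/72 + 1/98) = 1.0952
One-sided α = 0.005 → critical value z_{0.005} = 2.576.
Power = Φ(δ − 2.576) = Φ(-1.481) = 0.0694.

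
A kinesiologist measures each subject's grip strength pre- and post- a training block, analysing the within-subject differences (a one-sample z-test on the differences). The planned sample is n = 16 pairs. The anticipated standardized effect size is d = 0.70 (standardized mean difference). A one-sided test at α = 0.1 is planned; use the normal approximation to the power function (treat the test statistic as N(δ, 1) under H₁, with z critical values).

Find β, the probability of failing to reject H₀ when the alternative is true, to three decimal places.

β ≈ 0.064

Noncentrality parameter: δ = d·√n = 0.70 × √16 = 2.8000
One-sided α = 0.1 → critical value z_{0.1} = 1.282.
Power = Φ(δ − 1.282) = Φ(1.518) = 0.9355.
Type II error: β = 1 − power = 1 − 0.9355 = 0.0645.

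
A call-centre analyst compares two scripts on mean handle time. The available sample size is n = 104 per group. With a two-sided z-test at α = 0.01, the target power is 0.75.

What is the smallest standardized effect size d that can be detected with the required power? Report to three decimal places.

d ≈ 0.451

Need Φ(δ − 2.576) = 0.75, so δ = 2.576 + 0.674 = 3.250.
(Lower-tail contribution to power is negligible for δ > 0.)
δ = d·√(n/2) ⇒ d = δ/√(n/2) = 3.250/√(104/2) = 0.4507.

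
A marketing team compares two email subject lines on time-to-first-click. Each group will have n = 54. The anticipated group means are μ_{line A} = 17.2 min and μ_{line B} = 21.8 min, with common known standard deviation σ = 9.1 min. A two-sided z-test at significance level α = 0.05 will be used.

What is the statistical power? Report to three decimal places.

Power ≈ 0.748

Standardized effect: d = |μ_{line A} − μ_{line B}| / σ = |17.2 − 21.8| / 9.1 = 0.5055
Noncentrality parameter: δ = d·√(n/2) = 0.5055 × √(54/2) = 2.6266
Critical value for a two-sided test at α = 0.05: z_{α/2} = 1.960.
Power = Φ(δ − 1.960) + Φ(−δ − 1.960) = Φ(0.667) + Φ(-4.587) = 0.7475 + 0.0000 = 0.7475.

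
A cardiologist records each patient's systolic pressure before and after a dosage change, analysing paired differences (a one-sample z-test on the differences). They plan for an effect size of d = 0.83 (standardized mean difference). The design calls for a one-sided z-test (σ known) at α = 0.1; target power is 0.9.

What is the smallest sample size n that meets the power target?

For power 0.9 need Φ(δ − z_{0.1}) = 0.9, so δ = z_{0.1} + z_{0.10} = 1.282 + 1.282 = 2.563.
δ = d·√n ⇒ n = (δ/d)² = (2.563 / 0.83)² = 9.54.
Rounding up, n = 10.

n = 10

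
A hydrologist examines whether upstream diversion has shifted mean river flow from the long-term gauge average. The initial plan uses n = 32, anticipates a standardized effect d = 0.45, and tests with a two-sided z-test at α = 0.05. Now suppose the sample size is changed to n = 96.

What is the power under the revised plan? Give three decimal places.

Power ≈ 0.993

With n = 96: δ = d·√n = 0.45 × √96 = 4.4091. Critical value z_{0.025} = 1.960.
Revised power = Φ(δ − 1.960) + Φ(−δ − 1.960) = Φ(2.449) + Φ(-6.369) = 0.9928 + 0.0000 = 0.9928.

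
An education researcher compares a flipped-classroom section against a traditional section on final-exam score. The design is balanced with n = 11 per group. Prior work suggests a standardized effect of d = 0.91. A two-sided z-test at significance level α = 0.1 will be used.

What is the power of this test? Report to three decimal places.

Noncentrality parameter: δ = d·√(n/2) = 0.91 × √(11/2) = 2.1341
Critical value for a two-sided test at α = 0.1: z_{α/2} = 1.645.
Power = Φ(δ − 1.645) + Φ(−δ − 1.645) = Φ(0.489) + Φ(-3.779) = 0.6877 + 0.0001 = 0.6878.

Power ≈ 0.688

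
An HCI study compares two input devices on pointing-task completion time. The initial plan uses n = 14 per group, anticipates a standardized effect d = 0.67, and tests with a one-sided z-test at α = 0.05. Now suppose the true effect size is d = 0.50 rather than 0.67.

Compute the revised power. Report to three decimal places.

With d = 0.50: δ = d·√(n/2) = 0.50 × √(14/2) = 1.3229. Critical value z_{0.05} = 1.645.
Revised power = P(Z > 1.645 − δ) = Φ(-0.322) = 0.3737.

Power ≈ 0.374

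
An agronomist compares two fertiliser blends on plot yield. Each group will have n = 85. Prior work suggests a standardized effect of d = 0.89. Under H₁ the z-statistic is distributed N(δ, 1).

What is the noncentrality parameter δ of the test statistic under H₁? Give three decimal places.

The noncentrality parameter scales effect size by the design's sample-size factor: δ = d·√(n/2) = 0.89 × √(85/2) = 5.8021

δ ≈ 5.802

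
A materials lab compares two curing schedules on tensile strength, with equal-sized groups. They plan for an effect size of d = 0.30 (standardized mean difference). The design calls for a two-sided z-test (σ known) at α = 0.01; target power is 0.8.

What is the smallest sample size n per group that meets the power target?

Set Φ(δ − 2.576) = 0.8; then δ − 2.576 = Φ⁻¹(0.8) = 0.842, giving δ = 3.417.
(The Φ(−δ − z_{α/2}) term is vanishingly small for δ > 0 and is dropped in the standard sample-size formula.)
δ = d·√(n/2) ⇒ n = 2(δ/d)² = 2 × (3.417 / 0.30)² = 259.53.
Rounding up, n = 260 per group.

n = 260 per group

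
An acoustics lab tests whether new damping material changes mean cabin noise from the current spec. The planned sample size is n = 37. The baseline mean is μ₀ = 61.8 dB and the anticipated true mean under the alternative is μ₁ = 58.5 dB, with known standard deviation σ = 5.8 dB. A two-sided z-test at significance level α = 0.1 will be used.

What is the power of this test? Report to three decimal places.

Standardized effect: d = |μ₁ − μ₀| / σ = |58.5 − 61.8| / 5.8 = 0.5690
Noncentrality parameter: δ = d·√n = 0.5690 × √37 = 3.4609
Two-sided α = 0.1 → critical value z_{0.05} = 1.645.
Power = Φ(δ − 1.645) + Φ(−δ − 1.645) = Φ(1.816) + Φ(-5.106) = 0.9653 + 0.0000 = 0.9653.

Power ≈ 0.965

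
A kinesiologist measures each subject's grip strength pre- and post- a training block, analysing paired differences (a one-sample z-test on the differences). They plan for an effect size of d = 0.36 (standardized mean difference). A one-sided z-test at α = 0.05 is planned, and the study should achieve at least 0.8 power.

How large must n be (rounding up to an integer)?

Set Φ(δ − 1.645) = 0.8; then δ − 1.645 = Φ⁻¹(0.8) = 0.842, giving δ = 2.486.
δ = d·√n ⇒ n = (δ/d)² = (2.486 / 0.36)² = 47.70.
Round up to the next whole unit.

n = 48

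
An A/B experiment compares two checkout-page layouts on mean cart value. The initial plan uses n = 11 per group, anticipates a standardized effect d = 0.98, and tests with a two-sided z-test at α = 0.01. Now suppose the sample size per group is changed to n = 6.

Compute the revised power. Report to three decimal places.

With n = 6 per group: δ = d·√(n/2) = 0.98 × √(6/2) = 1.6974. Critical value z_{0.005} = 2.576.
Revised power = Φ(δ − 2.576) + Φ(−δ − 2.576) = Φ(-0.878) + Φ(-4.273) = 0.1899 + 0.0000 = 0.1899.

Power ≈ 0.190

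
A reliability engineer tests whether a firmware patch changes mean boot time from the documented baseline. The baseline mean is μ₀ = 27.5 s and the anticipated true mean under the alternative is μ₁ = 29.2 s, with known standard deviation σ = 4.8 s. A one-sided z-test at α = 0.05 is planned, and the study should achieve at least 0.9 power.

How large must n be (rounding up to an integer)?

n = 69

Standardized effect: d = |μ₁ − μ₀| / σ = |29.2 − 27.5| / 4.8 = 0.3542
Set Φ(δ − 1.645) = 0.9; then δ − 1.645 = Φ⁻¹(0.9) = 1.282, giving δ = 2.926.
δ = d·√n ⇒ n = (δ/d)² = (2.926 / 0.3542)² = 68.27.
Rounding up, n = 69.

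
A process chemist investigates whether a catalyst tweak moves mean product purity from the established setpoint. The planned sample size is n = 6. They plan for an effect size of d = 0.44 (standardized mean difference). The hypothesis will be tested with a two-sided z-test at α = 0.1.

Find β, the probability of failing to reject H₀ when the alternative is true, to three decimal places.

β ≈ 0.711

Noncentrality parameter: δ = d·√n = 0.44 × √6 = 1.0778
Critical value for a two-sided test at α = 0.1: z_{α/2} = 1.645.
Power = Φ(δ − 1.645) + Φ(−δ − 1.645) = Φ(-0.567) + Φ(-2.723) = 0.2853 + 0.0032 = 0.2886.
Type II error: β = 1 − power = 1 − 0.2886 = 0.7114.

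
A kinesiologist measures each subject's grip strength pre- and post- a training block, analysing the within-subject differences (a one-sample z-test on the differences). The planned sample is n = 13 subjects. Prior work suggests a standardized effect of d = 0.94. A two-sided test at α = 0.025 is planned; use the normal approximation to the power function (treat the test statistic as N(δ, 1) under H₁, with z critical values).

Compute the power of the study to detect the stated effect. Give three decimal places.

Noncentrality parameter: δ = d·√n = 0.94 × √13 = 3.3892
Critical value for a two-sided test at α = 0.025: z_{α/2} = 2.241.
Power = Φ(δ − 2.241) + Φ(−δ − 2.241) = Φ(1.148) + Φ(-5.631) = 0.8745 + 0.0000 = 0.8745.

Power ≈ 0.874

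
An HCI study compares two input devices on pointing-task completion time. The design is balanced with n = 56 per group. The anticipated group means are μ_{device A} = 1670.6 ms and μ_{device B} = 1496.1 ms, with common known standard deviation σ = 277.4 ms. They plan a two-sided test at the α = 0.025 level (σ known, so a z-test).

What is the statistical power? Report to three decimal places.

Power ≈ 0.862

Standardized effect: d = |μ_{device A} − μ_{device B}| / σ = |1670.6 − 1496.1| / 277.4 = 0.6291
Noncentrality parameter: δ = d·√(n/2) = 0.6291 × √(56/2) = 3.3286
Critical value for a two-sided test at α = 0.025: z_{α/2} = 2.241.
Power = Φ(δ − 2.241) + Φ(−δ − 2.241) = Φ(1.087) + Φ(-5.570) = 0.8615 + 0.0000 = 0.8615.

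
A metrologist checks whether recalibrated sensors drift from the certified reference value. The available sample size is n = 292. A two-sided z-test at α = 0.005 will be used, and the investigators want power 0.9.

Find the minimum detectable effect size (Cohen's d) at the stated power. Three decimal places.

d ≈ 0.239

Need Φ(δ − 2.807) = 0.9, so δ = 2.807 + 1.282 = 4.089.
(Lower-tail contribution to power is negligible for δ > 0.)
δ = d·√n ⇒ d = δ/√n = 4.089/√292 = 0.2393.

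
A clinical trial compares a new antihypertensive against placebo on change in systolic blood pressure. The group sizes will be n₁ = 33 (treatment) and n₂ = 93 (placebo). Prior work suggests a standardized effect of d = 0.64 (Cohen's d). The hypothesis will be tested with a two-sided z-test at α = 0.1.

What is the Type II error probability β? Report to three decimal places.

Noncentrality parameter: δ = d / √(1/n₁ + 1/n₂) = 0.64 / √(1/33 + 1/93) = 3.1586
Two-sided α = 0.1 → critical value z_{0.05} = 1.645.
Power = Φ(δ − 1.645) + Φ(−δ − 1.645) = Φ(1.514) + Φ(-4.803) = 0.9350 + 0.0000 = 0.9350.
Type II error: β = 1 − power = 1 − 0.9350 = 0.0650.

β ≈ 0.065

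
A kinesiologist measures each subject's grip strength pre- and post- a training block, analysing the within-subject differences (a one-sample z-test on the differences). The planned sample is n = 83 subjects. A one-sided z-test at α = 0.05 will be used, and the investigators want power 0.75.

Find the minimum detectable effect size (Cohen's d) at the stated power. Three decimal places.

d ≈ 0.255

Required noncentrality: δ = z_{0.05} + z_{0.25} = 1.645 + 0.674 = 2.319.
δ = d·√n ⇒ d = δ/√n = 2.319/√83 = 0.2546.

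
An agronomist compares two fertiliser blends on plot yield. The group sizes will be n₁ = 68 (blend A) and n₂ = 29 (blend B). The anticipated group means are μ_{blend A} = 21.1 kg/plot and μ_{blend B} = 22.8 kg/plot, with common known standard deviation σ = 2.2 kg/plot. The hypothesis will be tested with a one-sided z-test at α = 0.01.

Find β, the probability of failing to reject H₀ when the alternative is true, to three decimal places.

β ≈ 0.123

Standardized effect: d = |μ_{blend A} − μ_{blend B}| / σ = |21.1 − 22.8| / 2.2 = 0.7727
Noncentrality parameter: δ = d / √(1/n₁ + 1/n₂) = 0.7727 / √(1/68 + 1/29) = 3.4841
Critical value for a one-sided test at α = 0.01: z_α = 2.326.
Power = P(Z > 2.326 − δ) = Φ(1.158) = 0.8765.
Type II error: β = 1 − power = 1 − 0.8765 = 0.1235.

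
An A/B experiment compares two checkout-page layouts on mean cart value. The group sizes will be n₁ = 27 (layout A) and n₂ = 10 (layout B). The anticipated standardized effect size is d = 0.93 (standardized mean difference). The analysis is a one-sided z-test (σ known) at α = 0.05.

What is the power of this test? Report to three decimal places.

Power ≈ 0.807

Noncentrality parameter: λ = d / √(1/n₁ + 1/n₂) = 0.93 / √(1/27 + 1/10) = 2.5123
One-sided α = 0.05 → critical value z_{0.05} = 1.645.
Power = P(Z > 1.645 − λ) = Φ(0.867) = 0.8071.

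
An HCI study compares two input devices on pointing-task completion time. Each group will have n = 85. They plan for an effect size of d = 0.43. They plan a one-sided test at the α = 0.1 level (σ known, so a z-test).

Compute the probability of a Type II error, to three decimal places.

β ≈ 0.064

Noncentrality parameter: δ = d·√(n/2) = 0.43 × √(85/2) = 2.8033
Critical value for a one-sided test at α = 0.1: z_α = 1.282.
Power = Φ(δ − 1.282) = Φ(1.522) = 0.9360.
Type II error: β = 1 − power = 1 − 0.9360 = 0.0640.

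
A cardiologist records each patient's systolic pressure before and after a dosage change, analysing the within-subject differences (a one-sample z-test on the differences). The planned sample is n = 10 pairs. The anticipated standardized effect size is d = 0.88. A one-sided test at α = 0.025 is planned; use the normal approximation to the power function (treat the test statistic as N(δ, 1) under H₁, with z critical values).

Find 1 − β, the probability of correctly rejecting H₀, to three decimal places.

Noncentrality parameter: δ = d·√n = 0.88 × √10 = 2.7828
One-sided α = 0.025 → critical value z_{0.025} = 1.960.
Power = Φ(δ − 1.960) = Φ(0.823) = 0.7947.

Power ≈ 0.795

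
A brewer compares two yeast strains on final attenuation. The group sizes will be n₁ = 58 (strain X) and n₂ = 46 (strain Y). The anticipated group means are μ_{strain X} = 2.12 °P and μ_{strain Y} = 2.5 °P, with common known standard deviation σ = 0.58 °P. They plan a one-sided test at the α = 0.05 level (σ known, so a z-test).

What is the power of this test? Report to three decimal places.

Standardized effect: d = |μ_{strain X} − μ_{strain Y}| / σ = |2.12 − 2.5| / 0.58 = 0.6552
Noncentrality parameter: δ = d / √(1/n₁ + 1/n₂) = 0.6552 / √(1/58 + 1/46) = 3.3184
One-sided α = 0.05 → critical value z_{0.05} = 1.645.
Power = Φ(δ − 1.645) = Φ(1.674) = 0.9529.

Power ≈ 0.953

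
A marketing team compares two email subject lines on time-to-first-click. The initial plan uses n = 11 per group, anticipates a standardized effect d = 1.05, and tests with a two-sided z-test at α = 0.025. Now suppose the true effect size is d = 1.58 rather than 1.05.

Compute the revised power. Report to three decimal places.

Power ≈ 0.928

With d = 1.58: δ = d·√(n/2) = 1.58 × √(11/2) = 3.7054. Critical value z_{0.0125} = 2.241.
Revised power = Φ(δ − 2.241) + Φ(−δ − 2.241) = Φ(1.464) + Φ(-5.947) = 0.9284 + 0.0000 = 0.9284.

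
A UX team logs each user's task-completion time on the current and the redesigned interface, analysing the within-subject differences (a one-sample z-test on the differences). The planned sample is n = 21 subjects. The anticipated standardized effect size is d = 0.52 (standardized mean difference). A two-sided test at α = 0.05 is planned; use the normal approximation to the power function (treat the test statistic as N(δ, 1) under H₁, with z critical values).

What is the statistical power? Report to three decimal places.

Noncentrality parameter: δ = d·√n = 0.52 × √21 = 2.3829
Critical value for a two-sided test at α = 0.05: z_{α/2} = 1.960.
Power = Φ(δ − 1.960) + Φ(−δ − 1.960) = Φ(0.423) + Φ(-4.343) = 0.6638 + 0.0000 = 0.6639.

Power ≈ 0.664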